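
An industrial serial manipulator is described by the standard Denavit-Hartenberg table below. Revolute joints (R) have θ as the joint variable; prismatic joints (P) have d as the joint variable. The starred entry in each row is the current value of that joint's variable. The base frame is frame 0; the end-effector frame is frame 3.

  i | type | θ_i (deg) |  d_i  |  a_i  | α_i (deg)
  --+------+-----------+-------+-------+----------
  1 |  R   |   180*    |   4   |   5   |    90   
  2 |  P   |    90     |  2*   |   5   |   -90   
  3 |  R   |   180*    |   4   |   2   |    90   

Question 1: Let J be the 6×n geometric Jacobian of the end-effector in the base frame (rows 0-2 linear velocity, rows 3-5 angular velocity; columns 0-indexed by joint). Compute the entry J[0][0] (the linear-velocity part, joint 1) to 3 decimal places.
-2.000

axis z_0 = ẑ; lever o_n−o_0 = (-1.0000,2.0000,7.0000)
cross product → J_v[:, 0] = (-2.0000,-1.0000,0.0000)
J_ω[:, 0] = z_0
entry J[0][0] = -2.0000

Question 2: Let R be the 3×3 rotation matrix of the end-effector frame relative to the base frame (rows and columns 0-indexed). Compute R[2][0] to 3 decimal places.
End-effector x-axis (col 0 of R) = (0.0000,-0.0000,-1.0000)
R[2][0] = -1.0000

-1.000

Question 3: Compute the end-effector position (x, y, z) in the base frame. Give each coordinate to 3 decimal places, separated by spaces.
-1.000 2.000 7.000

after link 1: o_1 = (-5.0000, 0.0000, 4.0000)
after link 2: o_2 = (-5.0000, 2.0000, 9.0000)
after link 3: o_3 = (-1.0000, 2.0000, 7.0000)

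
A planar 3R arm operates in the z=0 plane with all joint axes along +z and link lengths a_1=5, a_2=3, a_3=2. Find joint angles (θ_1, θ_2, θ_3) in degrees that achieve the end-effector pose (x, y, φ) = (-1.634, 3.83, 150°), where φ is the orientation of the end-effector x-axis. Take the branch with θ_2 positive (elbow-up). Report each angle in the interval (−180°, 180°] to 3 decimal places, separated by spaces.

wrist centre = target − a_3·(cos φ, sin φ) = (0.0981, 2.8300)
cos θ_2 = (8.0185−5²−3²)/(2·5·3) = -0.8660; θ_2 = 150.0028° (elbow-up)
β = atan2(2.8300,0.0981) = 88.0157°; ψ = atan2(1.4999,2.4019) = 31.9834°
θ_1 = β − ψ = 56.0323°
θ_3 = φ − θ_1 − θ_2 = -56.0351° (wrapped to (-180°,180°])

56.032 150.003 -56.035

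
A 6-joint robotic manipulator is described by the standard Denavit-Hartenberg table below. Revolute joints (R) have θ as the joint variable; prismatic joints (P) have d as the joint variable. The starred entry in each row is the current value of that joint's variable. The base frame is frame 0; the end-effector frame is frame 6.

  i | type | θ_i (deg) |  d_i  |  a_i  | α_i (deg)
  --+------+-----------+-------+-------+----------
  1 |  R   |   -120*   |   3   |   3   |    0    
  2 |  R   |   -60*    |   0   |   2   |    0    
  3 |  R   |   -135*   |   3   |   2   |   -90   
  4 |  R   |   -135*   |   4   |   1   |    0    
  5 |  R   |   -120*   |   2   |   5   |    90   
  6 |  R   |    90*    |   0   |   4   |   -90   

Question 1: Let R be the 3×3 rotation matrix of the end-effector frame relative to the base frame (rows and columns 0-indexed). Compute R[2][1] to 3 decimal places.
End-effector y-axis (col 1 of R) = (-0.6830,-0.6830,0.2588)
R[2][1] = 0.2588

0.259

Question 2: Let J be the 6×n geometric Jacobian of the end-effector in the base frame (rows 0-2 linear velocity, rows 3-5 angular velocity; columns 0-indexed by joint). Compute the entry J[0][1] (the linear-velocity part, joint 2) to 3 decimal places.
-7.070

axis z_1 = (0.0000,0.0000,1.0000); lever o_n−o_1 = (-9.0719,7.0702,-1.1225)
cross product → J_v[:, 1] = (-7.0702,-9.0719,0.0000)
J_ω[:, 1] = z_1
entry J[0][1] = -7.0702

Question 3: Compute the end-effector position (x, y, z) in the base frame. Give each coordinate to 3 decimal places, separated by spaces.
-10.572 4.472 1.877

after link 1: o_1 = (-1.5000, -2.5981, 3.0000)
after link 2: o_2 = (-3.5000, -2.5981, 3.0000)
after link 3: o_3 = (-2.0858, -1.1839, 6.0000)
after link 4: o_4 = (-5.4142, 1.1446, 6.7071)
after link 5: o_5 = (-7.7435, 1.6437, 1.8775)
after link 6: o_6 = (-10.5719, 4.4721, 1.8775)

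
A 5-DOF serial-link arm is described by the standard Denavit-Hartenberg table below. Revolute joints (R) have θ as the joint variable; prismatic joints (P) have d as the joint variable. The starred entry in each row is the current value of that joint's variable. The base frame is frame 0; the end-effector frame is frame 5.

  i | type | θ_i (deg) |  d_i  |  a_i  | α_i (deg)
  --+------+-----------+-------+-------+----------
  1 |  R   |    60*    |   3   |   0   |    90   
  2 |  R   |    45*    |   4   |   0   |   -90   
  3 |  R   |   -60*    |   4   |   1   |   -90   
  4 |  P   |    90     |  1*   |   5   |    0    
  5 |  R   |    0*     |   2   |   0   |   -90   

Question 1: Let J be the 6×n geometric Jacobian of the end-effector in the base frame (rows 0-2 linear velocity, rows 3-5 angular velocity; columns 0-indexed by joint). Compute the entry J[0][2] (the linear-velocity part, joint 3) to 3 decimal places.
axis z_2 = (-0.3536,-0.6124,0.7071); lever o_n−o_2 = (0.8999,2.8265,1.4836)
cross product → J_v[:, 2] = (-2.9072,1.1608,-0.4483)
J_ω[:, 2] = z_2
entry J[0][2] = -2.9072

-2.907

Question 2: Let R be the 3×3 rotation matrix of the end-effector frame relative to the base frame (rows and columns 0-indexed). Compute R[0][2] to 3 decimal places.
End-effector z-axis (col 2 of R) = (-0.9268,0.1268,-0.3536)
R[0][2] = -0.9268

-0.927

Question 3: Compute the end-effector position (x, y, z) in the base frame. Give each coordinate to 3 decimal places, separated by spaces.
4.364 0.827 4.484

after link 1: o_1 = (0.0000, 0.0000, 3.0000)
after link 2: o_2 = (3.4641, -2.0000, 3.0000)
after link 3: o_3 = (2.9767, -4.5763, 6.1820)
after link 4: o_4 = (4.6176, -0.7341, 3.2588)
after link 5: o_5 = (4.3640, 0.8265, 4.4836)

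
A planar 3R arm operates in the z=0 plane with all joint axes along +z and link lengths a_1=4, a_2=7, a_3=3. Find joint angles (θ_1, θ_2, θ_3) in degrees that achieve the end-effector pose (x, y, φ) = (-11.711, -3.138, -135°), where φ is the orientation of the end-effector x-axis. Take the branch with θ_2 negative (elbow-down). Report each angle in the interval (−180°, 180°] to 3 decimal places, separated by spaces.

wrist centre = target − a_3·(cos φ, sin φ) = (-9.5897, -1.0167)
cos θ_2 = (92.9956−4²−7²)/(2·4·7) = 0.4999; θ_2 = -60.0052° (elbow-down)
β = atan2(-1.0167,-9.5897) = -173.9482°; ψ = atan2(-6.0625,7.4994) = -38.9518°
θ_1 = β − ψ = -134.9964°
θ_3 = φ − θ_1 − θ_2 = 60.0016° (wrapped to (-180°,180°])

-134.996 -60.005 60.002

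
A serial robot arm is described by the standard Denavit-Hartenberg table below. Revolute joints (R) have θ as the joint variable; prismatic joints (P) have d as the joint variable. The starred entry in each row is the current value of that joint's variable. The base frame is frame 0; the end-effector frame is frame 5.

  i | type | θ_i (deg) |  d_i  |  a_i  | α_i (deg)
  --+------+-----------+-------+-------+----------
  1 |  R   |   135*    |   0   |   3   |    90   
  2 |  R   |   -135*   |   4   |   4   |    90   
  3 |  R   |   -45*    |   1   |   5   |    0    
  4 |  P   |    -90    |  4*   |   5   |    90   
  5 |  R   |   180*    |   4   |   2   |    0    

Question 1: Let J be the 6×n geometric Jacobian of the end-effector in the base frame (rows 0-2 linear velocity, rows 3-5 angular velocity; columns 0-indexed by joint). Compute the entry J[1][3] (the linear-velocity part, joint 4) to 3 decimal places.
prismatic axis z_3 = (0.5000,-0.5000,0.7071)
J_v[:, 3] = z_3; J_ω[:, 3] = (0,0,0)
entry J[1][3] = -0.5000

-0.500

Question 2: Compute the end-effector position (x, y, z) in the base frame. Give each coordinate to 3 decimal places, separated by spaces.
after link 1: o_1 = (-2.1213, 2.1213, 0.0000)
after link 2: o_2 = (2.7071, 2.9497, -2.8284)
after link 3: o_3 = (2.4749, -1.8180, -4.6213)
after link 4: o_4 = (0.2071, -4.5503, 0.7071)
after link 5: o_5 = (2.5000, -0.8431, 1.7071)

2.500 -0.843 1.707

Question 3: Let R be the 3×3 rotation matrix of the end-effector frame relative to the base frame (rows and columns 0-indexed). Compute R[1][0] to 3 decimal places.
End-effector x-axis (col 0 of R) = (0.8536,0.1464,-0.5000)
R[1][0] = 0.1464

0.146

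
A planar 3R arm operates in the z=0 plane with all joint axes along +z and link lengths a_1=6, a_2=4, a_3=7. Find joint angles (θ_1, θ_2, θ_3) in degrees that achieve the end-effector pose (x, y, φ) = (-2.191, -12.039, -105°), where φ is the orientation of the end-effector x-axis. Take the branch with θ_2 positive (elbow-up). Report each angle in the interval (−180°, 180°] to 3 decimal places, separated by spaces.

-135.005 120.005 -90.001

wrist centre = target − a_3·(cos φ, sin φ) = (-0.3793, -5.2775)
cos θ_2 = (27.9961−6²−4²)/(2·6·4) = -0.5001; θ_2 = 120.0054° (elbow-up)
β = atan2(-5.2775,-0.3793) = -94.1105°; ψ = atan2(3.4639,3.9997) = 40.8942°
θ_1 = β − ψ = -135.0046°
θ_3 = φ − θ_1 − θ_2 = -90.0008° (wrapped to (-180°,180°])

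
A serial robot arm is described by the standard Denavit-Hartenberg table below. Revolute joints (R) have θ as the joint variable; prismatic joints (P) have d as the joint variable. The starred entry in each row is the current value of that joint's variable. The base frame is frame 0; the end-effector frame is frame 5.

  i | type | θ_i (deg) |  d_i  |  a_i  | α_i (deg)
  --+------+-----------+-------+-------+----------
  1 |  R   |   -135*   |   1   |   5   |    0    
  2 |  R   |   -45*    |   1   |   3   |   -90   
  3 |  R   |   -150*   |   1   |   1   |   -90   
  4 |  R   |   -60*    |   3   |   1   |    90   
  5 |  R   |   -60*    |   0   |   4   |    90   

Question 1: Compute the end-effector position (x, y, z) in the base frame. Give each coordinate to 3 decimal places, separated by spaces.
after link 1: o_1 = (-3.5355, -3.5355, 1.0000)
after link 2: o_2 = (-6.5355, -3.5355, 2.0000)
after link 3: o_3 = (-5.6695, -4.5355, 2.5000)
after link 4: o_4 = (-6.7365, -5.4016, 5.3481)
after link 5: o_5 = (-4.1384, -7.1336, 2.8481)

-4.138 -7.134 2.848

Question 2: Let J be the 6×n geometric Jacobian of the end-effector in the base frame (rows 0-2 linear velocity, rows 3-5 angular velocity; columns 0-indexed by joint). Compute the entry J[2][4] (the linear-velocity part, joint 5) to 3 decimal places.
axis z_4 = (-0.7500,-0.5000,-0.4330); lever o_n−o_4 = (2.5981,-1.7321,-2.5000)
cross product → J_v[:, 4] = (0.5000,-3.0000,2.5981)
J_ω[:, 4] = z_4
entry J[2][4] = 2.5981

2.598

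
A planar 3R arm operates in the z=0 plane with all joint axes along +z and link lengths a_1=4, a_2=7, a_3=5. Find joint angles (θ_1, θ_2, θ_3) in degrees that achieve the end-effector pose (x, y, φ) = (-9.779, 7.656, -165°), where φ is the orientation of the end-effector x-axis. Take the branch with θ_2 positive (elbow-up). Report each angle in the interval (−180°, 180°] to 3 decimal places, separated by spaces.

wrist centre = target − a_3·(cos φ, sin φ) = (-4.9494, 8.9501)
cos θ_2 = (104.6005−4²−7²)/(2·4·7) = 0.7072; θ_2 = 44.9964° (elbow-up)
β = atan2(8.9501,-4.9494) = 118.9424°; ψ = atan2(4.9494,8.9501) = 28.9429°
θ_1 = β − ψ = 89.9996°
θ_3 = φ − θ_1 − θ_2 = 60.0040° (wrapped to (-180°,180°])

90.000 44.996 60.004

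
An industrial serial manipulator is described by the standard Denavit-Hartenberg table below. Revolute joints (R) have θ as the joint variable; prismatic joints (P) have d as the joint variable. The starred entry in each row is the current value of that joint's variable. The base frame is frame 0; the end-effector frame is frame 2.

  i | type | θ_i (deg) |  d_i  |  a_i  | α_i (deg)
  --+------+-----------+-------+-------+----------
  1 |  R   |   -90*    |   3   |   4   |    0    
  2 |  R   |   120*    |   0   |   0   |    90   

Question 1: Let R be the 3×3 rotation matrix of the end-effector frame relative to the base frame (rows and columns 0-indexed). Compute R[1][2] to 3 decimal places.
End-effector z-axis (col 2 of R) = (0.5000,-0.8660,0.0000)
R[1][2] = -0.8660

-0.866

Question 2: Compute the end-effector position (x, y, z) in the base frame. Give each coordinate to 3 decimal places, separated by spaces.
0.000 -4.000 3.000

after link 1: o_1 = (0.0000, -4.0000, 3.0000)
after link 2: o_2 = (0.0000, -4.0000, 3.0000)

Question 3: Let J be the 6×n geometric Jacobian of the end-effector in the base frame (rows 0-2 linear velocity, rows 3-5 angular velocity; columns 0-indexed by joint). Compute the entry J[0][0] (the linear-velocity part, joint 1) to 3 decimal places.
axis z_0 = ẑ; lever o_n−o_0 = (0.0000,-4.0000,3.0000)
cross product → J_v[:, 0] = (4.0000,0.0000,-0.0000)
J_ω[:, 0] = z_0
entry J[0][0] = 4.0000

4.000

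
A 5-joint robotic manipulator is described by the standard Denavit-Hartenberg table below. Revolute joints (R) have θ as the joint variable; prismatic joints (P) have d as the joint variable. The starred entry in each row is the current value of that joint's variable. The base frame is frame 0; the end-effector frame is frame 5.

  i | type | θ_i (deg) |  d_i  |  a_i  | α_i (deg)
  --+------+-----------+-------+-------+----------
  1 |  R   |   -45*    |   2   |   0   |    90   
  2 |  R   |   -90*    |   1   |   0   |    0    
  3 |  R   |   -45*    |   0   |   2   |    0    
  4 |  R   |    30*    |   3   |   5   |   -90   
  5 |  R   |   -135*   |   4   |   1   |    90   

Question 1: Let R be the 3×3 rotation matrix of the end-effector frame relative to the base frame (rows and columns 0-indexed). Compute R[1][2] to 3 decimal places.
End-effector z-axis (col 2 of R) = (0.6294,0.3706,0.6830)
R[1][2] = 0.3706

0.371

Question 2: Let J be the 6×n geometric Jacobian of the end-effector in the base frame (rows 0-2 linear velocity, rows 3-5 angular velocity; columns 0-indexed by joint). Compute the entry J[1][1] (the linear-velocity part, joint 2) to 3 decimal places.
axis z_1 = (-0.7071,-0.7071,0.0000); lever o_n−o_1 = (-2.3820,-4.2748,-6.5961)
cross product → J_v[:, 1] = (4.6642,-4.6642,1.3384)
J_ω[:, 1] = z_1
entry J[1][1] = -4.6642

-4.664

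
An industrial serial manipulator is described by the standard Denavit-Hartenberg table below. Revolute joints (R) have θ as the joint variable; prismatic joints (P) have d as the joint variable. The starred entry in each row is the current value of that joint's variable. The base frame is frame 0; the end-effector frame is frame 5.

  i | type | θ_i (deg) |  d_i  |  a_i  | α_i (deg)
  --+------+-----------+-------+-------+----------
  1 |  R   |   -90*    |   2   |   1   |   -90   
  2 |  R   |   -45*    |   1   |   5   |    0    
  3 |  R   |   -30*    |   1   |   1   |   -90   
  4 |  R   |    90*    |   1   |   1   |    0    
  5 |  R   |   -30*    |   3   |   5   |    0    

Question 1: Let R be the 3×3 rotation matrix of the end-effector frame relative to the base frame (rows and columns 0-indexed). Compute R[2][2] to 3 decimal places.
-0.259

End-effector z-axis (col 2 of R) = (0.0000,-0.9659,-0.2588)
R[2][2] = -0.2588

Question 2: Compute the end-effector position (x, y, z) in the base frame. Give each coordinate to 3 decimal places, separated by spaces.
after link 1: o_1 = (0.0000, -1.0000, 2.0000)
after link 2: o_2 = (1.0000, -4.5355, 5.5355)
after link 3: o_3 = (2.0000, -4.7944, 6.5015)
after link 4: o_4 = (1.0000, -5.7603, 6.2426)
after link 5: o_5 = (-3.3301, -9.3051, 7.8810)

-3.330 -9.305 7.881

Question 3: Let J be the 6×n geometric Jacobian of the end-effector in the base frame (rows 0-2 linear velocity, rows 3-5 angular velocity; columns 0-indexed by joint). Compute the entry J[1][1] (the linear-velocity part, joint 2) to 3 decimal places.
-5.881

axis z_1 = (1.0000,0.0000,0.0000); lever o_n−o_1 = (-3.3301,-8.3051,5.8810)
cross product → J_v[:, 1] = (0.0000,-5.8810,-8.3051)
J_ω[:, 1] = z_1
entry J[1][1] = -5.8810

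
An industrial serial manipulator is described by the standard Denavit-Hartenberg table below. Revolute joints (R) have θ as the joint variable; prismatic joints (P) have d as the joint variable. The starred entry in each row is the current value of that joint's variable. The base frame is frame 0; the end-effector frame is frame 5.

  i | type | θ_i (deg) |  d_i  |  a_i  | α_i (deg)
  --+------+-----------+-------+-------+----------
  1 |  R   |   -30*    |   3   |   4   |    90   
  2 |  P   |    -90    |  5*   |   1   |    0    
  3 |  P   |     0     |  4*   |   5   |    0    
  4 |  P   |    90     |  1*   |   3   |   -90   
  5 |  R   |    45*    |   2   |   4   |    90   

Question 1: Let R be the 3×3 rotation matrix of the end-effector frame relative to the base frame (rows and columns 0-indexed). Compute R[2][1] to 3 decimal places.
1.000

End-effector y-axis (col 1 of R) = (-0.0000,0.0000,1.0000)
R[2][1] = 1.0000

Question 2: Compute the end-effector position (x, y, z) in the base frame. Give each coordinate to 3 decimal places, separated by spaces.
4.926 -11.125 -1.000

after link 1: o_1 = (3.4641, -2.0000, 3.0000)
after link 2: o_2 = (0.9641, -6.3301, 2.0000)
after link 3: o_3 = (-1.0359, -9.7942, -3.0000)
after link 4: o_4 = (1.0622, -12.1603, -3.0000)
after link 5: o_5 = (4.9259, -11.1250, -1.0000)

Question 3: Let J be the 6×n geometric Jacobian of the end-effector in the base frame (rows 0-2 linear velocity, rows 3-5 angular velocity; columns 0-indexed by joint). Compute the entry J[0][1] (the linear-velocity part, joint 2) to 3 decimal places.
-0.500

prismatic axis z_1 = (-0.5000,-0.8660,0.0000)
J_v[:, 1] = z_1; J_ω[:, 1] = (0,0,0)
entry J[0][1] = -0.5000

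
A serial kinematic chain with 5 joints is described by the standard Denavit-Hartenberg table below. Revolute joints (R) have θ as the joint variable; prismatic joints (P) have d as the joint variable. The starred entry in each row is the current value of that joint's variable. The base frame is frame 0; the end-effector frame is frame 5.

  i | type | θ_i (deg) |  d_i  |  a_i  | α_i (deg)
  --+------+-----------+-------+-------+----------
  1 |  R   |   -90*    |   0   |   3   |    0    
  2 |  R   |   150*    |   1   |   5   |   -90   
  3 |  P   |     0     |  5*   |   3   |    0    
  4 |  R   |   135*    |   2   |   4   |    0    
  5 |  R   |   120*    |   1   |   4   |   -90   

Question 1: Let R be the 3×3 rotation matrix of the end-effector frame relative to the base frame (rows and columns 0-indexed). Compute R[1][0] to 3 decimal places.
-0.224

End-effector x-axis (col 0 of R) = (-0.1294,-0.2241,0.9659)
R[1][0] = -0.2241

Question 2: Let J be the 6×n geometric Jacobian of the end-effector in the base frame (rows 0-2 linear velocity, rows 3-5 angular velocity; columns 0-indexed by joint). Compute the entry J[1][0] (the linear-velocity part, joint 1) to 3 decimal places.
axis z_0 = ẑ; lever o_n−o_0 = (-4.8601,4.5821,2.0353)
cross product → J_v[:, 0] = (-4.5821,-4.8601,0.0000)
J_ω[:, 0] = z_0
entry J[1][0] = -4.8601

-4.860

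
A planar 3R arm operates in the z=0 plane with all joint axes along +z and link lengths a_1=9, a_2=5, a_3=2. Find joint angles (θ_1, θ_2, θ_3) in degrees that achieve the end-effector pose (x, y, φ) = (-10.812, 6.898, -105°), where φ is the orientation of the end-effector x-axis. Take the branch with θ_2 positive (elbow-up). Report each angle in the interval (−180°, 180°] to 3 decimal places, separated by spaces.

128.756 30.003 96.241

wrist centre = target − a_3·(cos φ, sin φ) = (-10.2944, 8.8299)
cos θ_2 = (183.9402−9²−5²)/(2·9·5) = 0.8660; θ_2 = 30.0027° (elbow-up)
β = atan2(8.8299,-10.2944) = 139.3791°; ψ = atan2(2.5002,13.3300) = 10.6231°
θ_1 = β − ψ = 128.7560°
θ_3 = φ − θ_1 − θ_2 = 96.2413° (wrapped to (-180°,180°])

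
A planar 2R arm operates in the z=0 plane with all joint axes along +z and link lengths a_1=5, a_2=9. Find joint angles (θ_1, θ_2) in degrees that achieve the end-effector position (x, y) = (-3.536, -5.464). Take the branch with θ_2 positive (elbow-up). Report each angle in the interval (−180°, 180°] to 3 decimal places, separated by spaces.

134.992 135.002

cos θ_2 = (42.3586−5²−9²)/(2·5·9) = -0.7071; θ_2 = 135.0016° (elbow-up)
β = atan2(-5.4640,-3.5360) = -122.9087°; ψ = atan2(6.3638,-1.3641) = 102.0988°
θ_1 = β − ψ = -225.0076°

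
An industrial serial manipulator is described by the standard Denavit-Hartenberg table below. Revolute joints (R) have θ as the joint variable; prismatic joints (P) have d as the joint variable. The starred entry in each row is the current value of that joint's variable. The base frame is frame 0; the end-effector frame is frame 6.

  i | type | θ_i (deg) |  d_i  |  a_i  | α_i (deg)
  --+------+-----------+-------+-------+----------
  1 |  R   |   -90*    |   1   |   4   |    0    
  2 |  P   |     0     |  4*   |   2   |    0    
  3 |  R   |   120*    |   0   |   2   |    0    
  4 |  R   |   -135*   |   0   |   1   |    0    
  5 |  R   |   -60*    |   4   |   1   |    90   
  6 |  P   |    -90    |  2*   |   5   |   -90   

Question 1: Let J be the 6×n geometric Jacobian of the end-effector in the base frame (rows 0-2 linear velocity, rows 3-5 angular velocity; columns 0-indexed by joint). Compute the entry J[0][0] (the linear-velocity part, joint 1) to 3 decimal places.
4.293

axis z_0 = ẑ; lever o_n−o_0 = (-0.0103,-4.2929,4.0000)
cross product → J_v[:, 0] = (4.2929,-0.0103,0.0000)
J_ω[:, 0] = z_0
entry J[0][0] = 4.2929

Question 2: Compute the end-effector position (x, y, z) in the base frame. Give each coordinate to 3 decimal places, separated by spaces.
after link 1: o_1 = (0.0000, -4.0000, 1.0000)
after link 2: o_2 = (0.0000, -6.0000, 5.0000)
after link 3: o_3 = (1.7321, -5.0000, 5.0000)
after link 4: o_4 = (1.4732, -5.9659, 5.0000)
after link 5: o_5 = (0.5073, -6.2247, 9.0000)
after link 6: o_6 = (-0.0103, -4.2929, 4.0000)

-0.010 -4.293 4.000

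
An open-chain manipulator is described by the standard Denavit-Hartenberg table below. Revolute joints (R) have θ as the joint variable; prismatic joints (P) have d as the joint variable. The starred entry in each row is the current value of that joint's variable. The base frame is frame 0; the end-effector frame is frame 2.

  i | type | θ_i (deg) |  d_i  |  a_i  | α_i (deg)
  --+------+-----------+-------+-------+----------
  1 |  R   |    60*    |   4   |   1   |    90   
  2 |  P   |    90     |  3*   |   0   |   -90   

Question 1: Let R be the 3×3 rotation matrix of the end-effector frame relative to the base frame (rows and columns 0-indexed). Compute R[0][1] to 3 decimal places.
-0.866

End-effector y-axis (col 1 of R) = (-0.8660,0.5000,-0.0000)
R[0][1] = -0.8660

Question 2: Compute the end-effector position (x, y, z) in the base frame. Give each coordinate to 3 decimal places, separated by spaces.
3.098 -0.634 4.000

after link 1: o_1 = (0.5000, 0.8660, 4.0000)
after link 2: o_2 = (3.0981, -0.6340, 4.0000)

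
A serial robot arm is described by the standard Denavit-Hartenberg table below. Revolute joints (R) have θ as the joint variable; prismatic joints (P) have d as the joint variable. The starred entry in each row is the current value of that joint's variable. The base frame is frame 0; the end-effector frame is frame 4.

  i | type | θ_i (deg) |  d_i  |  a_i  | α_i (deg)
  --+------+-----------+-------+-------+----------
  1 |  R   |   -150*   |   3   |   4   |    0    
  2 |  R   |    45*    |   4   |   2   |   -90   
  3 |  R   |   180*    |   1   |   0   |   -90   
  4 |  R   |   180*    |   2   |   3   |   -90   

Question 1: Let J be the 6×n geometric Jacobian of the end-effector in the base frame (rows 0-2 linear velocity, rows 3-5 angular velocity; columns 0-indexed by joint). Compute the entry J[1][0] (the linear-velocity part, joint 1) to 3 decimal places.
axis z_0 = ẑ; lever o_n−o_0 = (-3.7923,-7.0884,9.0000)
cross product → J_v[:, 0] = (7.0884,-3.7923,0.0000)
J_ω[:, 0] = z_0
entry J[1][0] = -3.7923

-3.792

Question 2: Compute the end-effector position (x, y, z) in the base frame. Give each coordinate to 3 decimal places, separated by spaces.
-3.792 -7.088 9.000

after link 1: o_1 = (-3.4641, -2.0000, 3.0000)
after link 2: o_2 = (-3.9817, -3.9319, 7.0000)
after link 3: o_3 = (-3.0158, -4.1907, 7.0000)
after link 4: o_4 = (-3.7923, -7.0884, 9.0000)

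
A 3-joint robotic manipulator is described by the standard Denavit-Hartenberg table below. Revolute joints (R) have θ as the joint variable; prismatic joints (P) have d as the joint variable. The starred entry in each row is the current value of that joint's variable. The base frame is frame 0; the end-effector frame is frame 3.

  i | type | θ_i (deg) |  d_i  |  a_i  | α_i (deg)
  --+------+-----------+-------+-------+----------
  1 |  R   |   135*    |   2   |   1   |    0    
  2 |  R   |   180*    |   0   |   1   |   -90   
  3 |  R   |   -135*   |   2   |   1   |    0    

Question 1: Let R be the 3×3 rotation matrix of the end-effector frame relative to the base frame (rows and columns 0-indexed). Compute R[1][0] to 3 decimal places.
End-effector x-axis (col 0 of R) = (-0.5000,0.5000,0.7071)
R[1][0] = 0.5000

0.500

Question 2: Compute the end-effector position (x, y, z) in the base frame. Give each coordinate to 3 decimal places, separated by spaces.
0.914 1.914 2.707

after link 1: o_1 = (-0.7071, 0.7071, 2.0000)
after link 2: o_2 = (-0.0000, -0.0000, 2.0000)
after link 3: o_3 = (0.9142, 1.9142, 2.7071)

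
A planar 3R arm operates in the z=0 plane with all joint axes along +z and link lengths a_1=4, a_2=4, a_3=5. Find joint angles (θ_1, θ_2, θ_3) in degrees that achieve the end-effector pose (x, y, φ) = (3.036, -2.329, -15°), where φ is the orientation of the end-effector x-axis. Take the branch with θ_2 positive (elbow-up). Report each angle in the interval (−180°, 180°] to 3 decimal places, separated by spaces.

wrist centre = target − a_3·(cos φ, sin φ) = (-1.7936, -1.0349)
cos θ_2 = (4.2881−4²−4²)/(2·4·4) = -0.8660; θ_2 = 149.9966° (elbow-up)
β = atan2(-1.0349,-1.7936) = -150.0155°; ψ = atan2(2.0002,0.5360) = 74.9983°
θ_1 = β − ψ = -225.0138°
θ_3 = φ − θ_1 − θ_2 = 60.0172° (wrapped to (-180°,180°])

134.986 149.997 60.017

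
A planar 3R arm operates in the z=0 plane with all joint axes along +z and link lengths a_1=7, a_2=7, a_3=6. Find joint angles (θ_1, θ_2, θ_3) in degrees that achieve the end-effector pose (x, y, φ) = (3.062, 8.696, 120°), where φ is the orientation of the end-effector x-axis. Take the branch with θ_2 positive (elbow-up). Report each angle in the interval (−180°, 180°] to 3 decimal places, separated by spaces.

wrist centre = target − a_3·(cos φ, sin φ) = (6.0620, 3.4998)
cos θ_2 = (48.9968−7²−7²)/(2·7·7) = -0.5000; θ_2 = 120.0022° (elbow-up)
β = atan2(3.4998,6.0620) = 29.9996°; ψ = atan2(6.0620,3.4998) = 60.0011°
θ_1 = β − ψ = -30.0014°
θ_3 = φ − θ_1 − θ_2 = 29.9993° (wrapped to (-180°,180°])

-30.001 120.002 29.999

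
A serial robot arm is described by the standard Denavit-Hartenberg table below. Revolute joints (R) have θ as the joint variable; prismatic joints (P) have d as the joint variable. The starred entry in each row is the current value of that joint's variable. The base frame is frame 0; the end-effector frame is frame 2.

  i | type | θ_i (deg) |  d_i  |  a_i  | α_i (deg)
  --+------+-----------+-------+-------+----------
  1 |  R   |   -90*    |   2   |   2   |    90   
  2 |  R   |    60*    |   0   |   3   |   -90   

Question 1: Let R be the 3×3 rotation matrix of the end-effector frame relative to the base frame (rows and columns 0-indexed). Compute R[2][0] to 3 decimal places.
End-effector x-axis (col 0 of R) = (0.0000,-0.5000,0.8660)
R[2][0] = 0.8660

0.866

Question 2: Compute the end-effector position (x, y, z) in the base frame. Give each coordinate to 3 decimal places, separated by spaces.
after link 1: o_1 = (0.0000, -2.0000, 2.0000)
after link 2: o_2 = (0.0000, -3.5000, 4.5981)

0.000 -3.500 4.598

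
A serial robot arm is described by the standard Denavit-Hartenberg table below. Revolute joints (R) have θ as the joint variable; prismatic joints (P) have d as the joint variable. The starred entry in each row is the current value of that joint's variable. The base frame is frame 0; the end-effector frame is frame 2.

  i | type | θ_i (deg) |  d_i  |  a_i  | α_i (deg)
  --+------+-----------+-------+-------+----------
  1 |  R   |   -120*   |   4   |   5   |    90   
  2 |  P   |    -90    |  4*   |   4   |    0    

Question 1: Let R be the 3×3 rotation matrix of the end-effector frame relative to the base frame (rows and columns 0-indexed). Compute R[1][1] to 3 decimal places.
-0.866

End-effector y-axis (col 1 of R) = (-0.5000,-0.8660,0.0000)
R[1][1] = -0.8660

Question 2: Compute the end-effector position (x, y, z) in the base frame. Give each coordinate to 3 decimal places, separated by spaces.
-5.964 -2.330 0.000

after link 1: o_1 = (-2.5000, -4.3301, 4.0000)
after link 2: o_2 = (-5.9641, -2.3301, 0.0000)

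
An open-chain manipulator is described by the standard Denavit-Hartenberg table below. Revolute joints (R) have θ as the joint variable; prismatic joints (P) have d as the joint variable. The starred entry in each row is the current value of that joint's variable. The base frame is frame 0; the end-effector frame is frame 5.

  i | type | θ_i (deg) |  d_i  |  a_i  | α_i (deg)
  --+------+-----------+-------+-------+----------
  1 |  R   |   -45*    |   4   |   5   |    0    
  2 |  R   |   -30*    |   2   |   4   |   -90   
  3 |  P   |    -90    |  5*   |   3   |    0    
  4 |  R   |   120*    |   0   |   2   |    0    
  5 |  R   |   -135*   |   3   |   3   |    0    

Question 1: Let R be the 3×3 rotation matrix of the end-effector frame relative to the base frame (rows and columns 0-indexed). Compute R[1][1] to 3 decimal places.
-0.933

End-effector y-axis (col 1 of R) = (0.2500,-0.9330,0.2588)
R[1][1] = -0.9330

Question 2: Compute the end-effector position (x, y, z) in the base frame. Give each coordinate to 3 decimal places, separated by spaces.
after link 1: o_1 = (3.5355, -3.5355, 4.0000)
after link 2: o_2 = (4.5708, -7.3992, 6.0000)
after link 3: o_3 = (9.4004, -6.1051, 9.0000)
after link 4: o_4 = (9.8487, -7.7782, 8.0000)
after link 5: o_5 = (12.5455, -6.2517, 10.8978)

12.546 -6.252 10.898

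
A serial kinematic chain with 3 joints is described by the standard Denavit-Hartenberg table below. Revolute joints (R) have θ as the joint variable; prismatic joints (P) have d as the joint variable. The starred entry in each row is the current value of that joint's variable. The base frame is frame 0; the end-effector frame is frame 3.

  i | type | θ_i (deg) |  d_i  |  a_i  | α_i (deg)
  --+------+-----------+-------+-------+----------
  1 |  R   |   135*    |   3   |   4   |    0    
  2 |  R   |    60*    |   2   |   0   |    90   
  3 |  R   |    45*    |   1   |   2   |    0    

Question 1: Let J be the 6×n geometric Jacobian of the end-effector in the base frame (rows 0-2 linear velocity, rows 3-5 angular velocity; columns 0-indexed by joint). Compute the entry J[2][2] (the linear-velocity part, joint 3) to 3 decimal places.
axis z_2 = (-0.2588,0.9659,0.0000); lever o_n−o_2 = (-1.6248,0.5999,1.4142)
cross product → J_v[:, 2] = (1.3660,0.3660,1.4142)
J_ω[:, 2] = z_2
entry J[2][2] = 1.4142

1.414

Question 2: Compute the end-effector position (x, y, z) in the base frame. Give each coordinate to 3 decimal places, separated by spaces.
after link 1: o_1 = (-2.8284, 2.8284, 3.0000)
after link 2: o_2 = (-2.8284, 2.8284, 5.0000)
after link 3: o_3 = (-4.4533, 3.4283, 6.4142)

-4.453 3.428 6.414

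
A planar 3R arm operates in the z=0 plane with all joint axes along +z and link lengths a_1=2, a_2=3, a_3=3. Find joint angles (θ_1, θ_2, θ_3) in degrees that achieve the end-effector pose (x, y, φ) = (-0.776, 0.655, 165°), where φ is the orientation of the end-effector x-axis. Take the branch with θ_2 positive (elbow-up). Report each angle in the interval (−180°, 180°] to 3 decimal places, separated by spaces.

-96.535 134.987 126.549

wrist centre = target − a_3·(cos φ, sin φ) = (2.1218, -0.1215)
cos θ_2 = (4.5167−2²−3²)/(2·2·3) = -0.7069; θ_2 = 134.9867° (elbow-up)
β = atan2(-0.1215,2.1218) = -3.2762°; ψ = atan2(2.1218,-0.1208) = 93.2592°
θ_1 = β − ψ = -96.5354°
θ_3 = φ − θ_1 − θ_2 = 126.5487° (wrapped to (-180°,180°])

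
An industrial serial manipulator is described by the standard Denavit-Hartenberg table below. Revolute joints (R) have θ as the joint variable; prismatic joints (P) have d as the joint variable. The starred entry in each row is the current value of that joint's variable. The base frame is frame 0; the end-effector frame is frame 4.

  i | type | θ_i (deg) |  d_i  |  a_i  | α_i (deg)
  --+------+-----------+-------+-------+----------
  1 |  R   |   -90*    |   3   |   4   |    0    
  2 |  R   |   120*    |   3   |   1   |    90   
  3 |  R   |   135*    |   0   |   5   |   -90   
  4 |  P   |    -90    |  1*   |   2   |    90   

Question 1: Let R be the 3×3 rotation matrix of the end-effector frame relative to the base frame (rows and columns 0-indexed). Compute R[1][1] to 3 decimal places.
-0.354

End-effector y-axis (col 1 of R) = (-0.6124,-0.3536,-0.7071)
R[1][1] = -0.3536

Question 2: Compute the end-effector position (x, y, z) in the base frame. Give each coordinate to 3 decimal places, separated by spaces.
-1.808 -7.353 8.828

after link 1: o_1 = (0.0000, -4.0000, 3.0000)
after link 2: o_2 = (0.8660, -3.5000, 6.0000)
after link 3: o_3 = (-2.1958, -5.2678, 9.5355)
after link 4: o_4 = (-1.8082, -7.3534, 8.8284)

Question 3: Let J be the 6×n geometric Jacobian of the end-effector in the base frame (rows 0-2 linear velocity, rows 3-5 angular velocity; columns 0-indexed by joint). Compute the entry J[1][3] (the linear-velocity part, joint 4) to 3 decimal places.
-0.354

prismatic axis z_3 = (-0.6124,-0.3536,-0.7071)
J_v[:, 3] = z_3; J_ω[:, 3] = (0,0,0)
entry J[1][3] = -0.3536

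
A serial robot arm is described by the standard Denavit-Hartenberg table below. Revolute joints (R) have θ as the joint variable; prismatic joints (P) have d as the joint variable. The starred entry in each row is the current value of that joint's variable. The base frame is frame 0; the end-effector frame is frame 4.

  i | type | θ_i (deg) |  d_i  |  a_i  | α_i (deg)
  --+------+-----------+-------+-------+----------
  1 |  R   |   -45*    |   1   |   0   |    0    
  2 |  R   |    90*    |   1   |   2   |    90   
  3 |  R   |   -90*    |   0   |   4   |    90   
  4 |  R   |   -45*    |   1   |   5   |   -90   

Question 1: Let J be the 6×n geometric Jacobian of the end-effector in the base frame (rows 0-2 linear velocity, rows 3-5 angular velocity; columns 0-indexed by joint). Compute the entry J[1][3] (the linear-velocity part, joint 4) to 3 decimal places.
axis z_3 = (-0.7071,-0.7071,-0.0000); lever o_n−o_3 = (-3.2071,1.7929,-3.5355)
cross product → J_v[:, 3] = (2.5000,-2.5000,-3.5355)
J_ω[:, 3] = z_3
entry J[1][3] = -2.5000

-2.500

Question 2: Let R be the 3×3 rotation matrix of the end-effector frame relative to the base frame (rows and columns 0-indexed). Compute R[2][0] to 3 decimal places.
End-effector x-axis (col 0 of R) = (-0.5000,0.5000,-0.7071)
R[2][0] = -0.7071

-0.707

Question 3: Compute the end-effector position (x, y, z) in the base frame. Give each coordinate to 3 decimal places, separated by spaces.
-1.793 3.207 -5.536

after link 1: o_1 = (0.0000, 0.0000, 1.0000)
after link 2: o_2 = (1.4142, 1.4142, 2.0000)
after link 3: o_3 = (1.4142, 1.4142, -2.0000)
after link 4: o_4 = (-1.7929, 3.2071, -5.5355)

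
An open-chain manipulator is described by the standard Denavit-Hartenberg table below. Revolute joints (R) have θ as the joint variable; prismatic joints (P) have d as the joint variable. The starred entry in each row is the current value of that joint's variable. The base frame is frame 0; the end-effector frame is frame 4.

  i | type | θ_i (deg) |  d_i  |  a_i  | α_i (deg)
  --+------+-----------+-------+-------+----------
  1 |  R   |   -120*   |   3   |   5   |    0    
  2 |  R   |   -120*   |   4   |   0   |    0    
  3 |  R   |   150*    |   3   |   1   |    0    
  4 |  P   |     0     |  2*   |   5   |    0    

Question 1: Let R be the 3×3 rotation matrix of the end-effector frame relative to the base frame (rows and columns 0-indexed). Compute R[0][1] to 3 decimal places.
End-effector y-axis (col 1 of R) = (1.0000,0.0000,0.0000)
R[0][1] = 1.0000

1.000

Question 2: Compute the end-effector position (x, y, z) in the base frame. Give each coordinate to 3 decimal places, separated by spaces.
-2.500 -10.330 12.000

after link 1: o_1 = (-2.5000, -4.3301, 3.0000)
after link 2: o_2 = (-2.5000, -4.3301, 7.0000)
after link 3: o_3 = (-2.5000, -5.3301, 10.0000)
after link 4: o_4 = (-2.5000, -10.3301, 12.0000)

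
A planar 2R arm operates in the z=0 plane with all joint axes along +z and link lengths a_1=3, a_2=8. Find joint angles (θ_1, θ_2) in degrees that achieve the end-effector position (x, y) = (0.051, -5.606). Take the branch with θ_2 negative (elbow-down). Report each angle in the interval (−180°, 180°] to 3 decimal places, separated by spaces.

45.005 -150.002

cos θ_2 = (31.4298−3²−8²)/(2·3·8) = -0.8660; θ_2 = -150.0023° (elbow-down)
β = atan2(-5.6060,0.0510) = -89.4788°; ψ = atan2(-3.9997,-3.9284) = -134.4842°
θ_1 = β − ψ = 45.0055°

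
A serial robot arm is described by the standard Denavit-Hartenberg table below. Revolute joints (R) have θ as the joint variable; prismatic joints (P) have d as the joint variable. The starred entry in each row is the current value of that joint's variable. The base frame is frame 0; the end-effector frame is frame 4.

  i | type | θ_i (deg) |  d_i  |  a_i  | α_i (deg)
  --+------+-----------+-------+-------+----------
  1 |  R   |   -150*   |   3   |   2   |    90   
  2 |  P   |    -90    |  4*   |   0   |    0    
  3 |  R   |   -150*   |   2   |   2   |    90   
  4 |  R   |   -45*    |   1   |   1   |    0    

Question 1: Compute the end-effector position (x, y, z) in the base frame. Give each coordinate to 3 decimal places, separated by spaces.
-3.956 3.828 5.844

after link 1: o_1 = (-1.7321, -1.0000, 3.0000)
after link 2: o_2 = (-3.7321, 2.4641, 3.0000)
after link 3: o_3 = (-3.8660, 4.6962, 4.7321)
after link 4: o_4 = (-3.9563, 3.8275, 5.8444)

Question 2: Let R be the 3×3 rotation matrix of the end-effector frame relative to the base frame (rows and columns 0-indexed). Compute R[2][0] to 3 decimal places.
0.612

End-effector x-axis (col 0 of R) = (0.6597,-0.4356,0.6124)
R[2][0] = 0.6124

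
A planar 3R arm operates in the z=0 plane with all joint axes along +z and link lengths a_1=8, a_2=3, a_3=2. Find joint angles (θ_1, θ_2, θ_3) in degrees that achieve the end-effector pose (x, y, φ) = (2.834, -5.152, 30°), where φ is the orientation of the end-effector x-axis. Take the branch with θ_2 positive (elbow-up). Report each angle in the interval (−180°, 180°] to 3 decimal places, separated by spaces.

wrist centre = target − a_3·(cos φ, sin φ) = (1.1019, -6.1520)
cos θ_2 = (39.0614−8²−3²)/(2·8·3) = -0.7071; θ_2 = 134.9957° (elbow-up)
β = atan2(-6.1520,1.1019) = -79.8448°; ψ = atan2(2.1215,5.8788) = 19.8428°
θ_1 = β − ψ = -99.6877°
θ_3 = φ − θ_1 − θ_2 = -5.3081° (wrapped to (-180°,180°])

-99.688 134.996 -5.308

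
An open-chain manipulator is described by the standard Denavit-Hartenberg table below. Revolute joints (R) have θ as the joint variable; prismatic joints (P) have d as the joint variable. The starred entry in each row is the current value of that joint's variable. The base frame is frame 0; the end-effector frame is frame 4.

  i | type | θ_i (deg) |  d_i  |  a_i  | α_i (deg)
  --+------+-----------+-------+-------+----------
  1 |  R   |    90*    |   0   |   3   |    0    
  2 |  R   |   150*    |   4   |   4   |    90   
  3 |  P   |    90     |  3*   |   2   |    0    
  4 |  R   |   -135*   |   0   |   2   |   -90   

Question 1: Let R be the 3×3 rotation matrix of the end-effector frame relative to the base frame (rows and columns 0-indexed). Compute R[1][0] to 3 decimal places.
-0.612

End-effector x-axis (col 0 of R) = (-0.3536,-0.6124,-0.7071)
R[1][0] = -0.6124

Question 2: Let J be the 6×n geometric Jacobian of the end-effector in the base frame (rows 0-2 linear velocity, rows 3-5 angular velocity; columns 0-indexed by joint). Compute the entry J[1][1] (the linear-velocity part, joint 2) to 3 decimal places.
-5.305

axis z_1 = (0.0000,0.0000,1.0000); lever o_n−o_1 = (-5.3052,-3.1888,4.5858)
cross product → J_v[:, 1] = (3.1888,-5.3052,0.0000)
J_ω[:, 1] = z_1
entry J[1][1] = -5.3052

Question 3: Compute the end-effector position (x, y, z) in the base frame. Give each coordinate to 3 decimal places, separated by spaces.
-5.305 -0.189 4.586

after link 1: o_1 = (0.0000, 3.0000, 0.0000)
after link 2: o_2 = (-2.0000, -0.4641, 4.0000)
after link 3: o_3 = (-4.5981, 1.0359, 6.0000)
after link 4: o_4 = (-5.3052, -0.1888, 4.5858)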